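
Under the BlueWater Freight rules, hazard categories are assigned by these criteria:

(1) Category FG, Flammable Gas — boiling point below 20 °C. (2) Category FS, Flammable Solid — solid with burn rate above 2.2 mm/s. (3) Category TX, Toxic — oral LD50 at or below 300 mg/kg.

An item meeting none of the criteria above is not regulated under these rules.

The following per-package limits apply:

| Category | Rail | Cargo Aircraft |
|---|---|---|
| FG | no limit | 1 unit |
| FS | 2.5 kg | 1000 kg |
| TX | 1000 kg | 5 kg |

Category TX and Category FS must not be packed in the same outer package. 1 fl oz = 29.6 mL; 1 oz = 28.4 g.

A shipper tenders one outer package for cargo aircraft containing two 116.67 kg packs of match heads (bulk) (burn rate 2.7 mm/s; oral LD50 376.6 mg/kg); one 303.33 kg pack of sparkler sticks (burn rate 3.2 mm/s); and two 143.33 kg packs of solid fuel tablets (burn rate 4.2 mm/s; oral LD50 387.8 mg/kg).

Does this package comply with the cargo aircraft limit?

Yes

Match heads (bulk): burn rate 2.7 mm/s > 2.2 mm/s → Category FS (Flammable Solid).
With burn rate 3.2 mm/s (> 2.2 mm/s), the sparkler sticks fall in Category FS.
Solid fuel tablets: burn rate 4.2 mm/s > 2.2 mm/s → Category FS (Flammable Solid).
Total Category FS: (two 116.67 kg packs = 233.34 kg) + 303.33 kg + (two 143.33 kg packs = 286.66 kg) = 823.33 kg.
823.33 kg is within the cargo aircraft limit of 1000 kg for Category FS.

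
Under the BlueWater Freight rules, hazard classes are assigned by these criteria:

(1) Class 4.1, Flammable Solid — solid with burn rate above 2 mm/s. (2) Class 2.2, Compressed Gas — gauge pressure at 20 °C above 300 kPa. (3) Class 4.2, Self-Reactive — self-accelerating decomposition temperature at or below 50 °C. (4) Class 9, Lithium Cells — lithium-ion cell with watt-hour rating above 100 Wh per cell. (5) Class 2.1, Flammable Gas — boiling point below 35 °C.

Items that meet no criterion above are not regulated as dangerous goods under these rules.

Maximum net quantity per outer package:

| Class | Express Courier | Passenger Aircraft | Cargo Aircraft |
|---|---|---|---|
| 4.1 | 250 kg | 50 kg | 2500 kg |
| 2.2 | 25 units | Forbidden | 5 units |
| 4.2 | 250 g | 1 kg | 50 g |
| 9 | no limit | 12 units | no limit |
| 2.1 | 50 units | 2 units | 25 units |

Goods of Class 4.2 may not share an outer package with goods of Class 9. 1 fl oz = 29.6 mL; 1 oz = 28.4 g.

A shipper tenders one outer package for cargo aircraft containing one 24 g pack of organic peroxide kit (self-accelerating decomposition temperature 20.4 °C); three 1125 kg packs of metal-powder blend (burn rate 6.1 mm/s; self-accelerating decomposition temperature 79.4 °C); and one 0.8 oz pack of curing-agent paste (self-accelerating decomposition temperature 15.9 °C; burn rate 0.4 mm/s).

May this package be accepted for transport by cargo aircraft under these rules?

No

The organic peroxide kit has self-accelerating decomposition temperature 20.4 °C, which is ≤ 50 °C, so it is Class 4.2 (Self-Reactive).
Burn rate 6.1 mm/s meets the Class 4.1 criterion (Flammable Solid), so the metal-powder blend is Class 4.1.
The curing-agent paste has self-accelerating decomposition temperature 15.9 °C, which is ≤ 50 °C, so it is Class 4.2 (Self-Reactive).
Class 4.2 net quantity: 24 g + (one 0.8 oz pack = 22.72 g) = 46.72 g.
46.72 g is within the cargo aircraft limit of 50 g for Class 4.2.
Class 4.1 quantity: three 1125 kg packs = 3375 kg.
3375 kg exceeds the cargo aircraft limit of 2500 kg for Class 4.1.
The segregation rule (Class 4.2 with Class 9) does not apply to Class 4.2 with Class 4.1.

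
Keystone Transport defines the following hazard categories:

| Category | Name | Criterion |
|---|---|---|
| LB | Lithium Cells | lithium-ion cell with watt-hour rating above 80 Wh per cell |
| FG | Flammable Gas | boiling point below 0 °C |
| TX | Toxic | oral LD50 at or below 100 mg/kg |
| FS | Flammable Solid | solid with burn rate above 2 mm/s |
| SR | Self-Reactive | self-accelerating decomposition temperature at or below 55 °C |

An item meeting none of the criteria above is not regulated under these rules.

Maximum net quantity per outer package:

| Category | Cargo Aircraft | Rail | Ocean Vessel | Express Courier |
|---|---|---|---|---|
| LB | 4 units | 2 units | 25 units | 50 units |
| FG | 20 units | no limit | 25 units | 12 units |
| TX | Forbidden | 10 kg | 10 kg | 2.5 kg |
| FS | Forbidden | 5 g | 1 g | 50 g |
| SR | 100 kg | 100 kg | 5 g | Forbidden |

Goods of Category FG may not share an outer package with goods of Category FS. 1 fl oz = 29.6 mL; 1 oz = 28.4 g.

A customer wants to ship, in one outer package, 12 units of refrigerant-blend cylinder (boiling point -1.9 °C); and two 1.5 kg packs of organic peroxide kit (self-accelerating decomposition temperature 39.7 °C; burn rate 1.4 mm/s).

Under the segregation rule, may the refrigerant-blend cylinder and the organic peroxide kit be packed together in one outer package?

Yes

The refrigerant-blend cylinder has boiling point -1.9 °C, which is < 0 °C, so it is Category FG (Flammable Gas).
Self-accelerating decomposition temperature 39.7 °C meets the Category SR criterion (Self-Reactive), so the organic peroxide kit is Category SR.
No segregation rule bars Category FG with Category SR.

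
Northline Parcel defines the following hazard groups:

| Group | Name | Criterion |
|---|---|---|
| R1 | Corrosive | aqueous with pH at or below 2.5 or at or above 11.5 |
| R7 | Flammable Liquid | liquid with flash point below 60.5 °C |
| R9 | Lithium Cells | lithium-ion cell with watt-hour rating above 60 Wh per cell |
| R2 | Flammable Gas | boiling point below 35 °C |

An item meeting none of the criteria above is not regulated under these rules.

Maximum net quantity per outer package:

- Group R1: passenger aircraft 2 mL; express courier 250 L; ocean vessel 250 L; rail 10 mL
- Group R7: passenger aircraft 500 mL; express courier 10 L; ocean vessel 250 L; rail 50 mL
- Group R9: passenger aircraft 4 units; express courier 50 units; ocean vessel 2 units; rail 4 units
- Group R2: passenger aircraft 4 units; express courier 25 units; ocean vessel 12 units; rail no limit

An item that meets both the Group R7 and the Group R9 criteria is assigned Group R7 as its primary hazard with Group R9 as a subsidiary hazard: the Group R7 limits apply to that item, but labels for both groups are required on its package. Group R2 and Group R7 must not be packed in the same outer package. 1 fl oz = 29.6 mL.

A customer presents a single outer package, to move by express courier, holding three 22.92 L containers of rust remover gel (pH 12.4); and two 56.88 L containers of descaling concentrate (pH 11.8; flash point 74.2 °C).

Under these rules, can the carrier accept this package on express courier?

Yes

With pH 12.4 (≥ 11.5), the rust remover gel falls in Group R1.
pH 11.8 meets the Group R1 criterion (Corrosive), so the descaling concentrate is Group R1.
Total Group R1: (three 22.92 L containers = 68.76 L) + (two 56.88 L containers = 113.76 L) = 182.52 L.
That is within the Group R1 express courier limit of 250 L.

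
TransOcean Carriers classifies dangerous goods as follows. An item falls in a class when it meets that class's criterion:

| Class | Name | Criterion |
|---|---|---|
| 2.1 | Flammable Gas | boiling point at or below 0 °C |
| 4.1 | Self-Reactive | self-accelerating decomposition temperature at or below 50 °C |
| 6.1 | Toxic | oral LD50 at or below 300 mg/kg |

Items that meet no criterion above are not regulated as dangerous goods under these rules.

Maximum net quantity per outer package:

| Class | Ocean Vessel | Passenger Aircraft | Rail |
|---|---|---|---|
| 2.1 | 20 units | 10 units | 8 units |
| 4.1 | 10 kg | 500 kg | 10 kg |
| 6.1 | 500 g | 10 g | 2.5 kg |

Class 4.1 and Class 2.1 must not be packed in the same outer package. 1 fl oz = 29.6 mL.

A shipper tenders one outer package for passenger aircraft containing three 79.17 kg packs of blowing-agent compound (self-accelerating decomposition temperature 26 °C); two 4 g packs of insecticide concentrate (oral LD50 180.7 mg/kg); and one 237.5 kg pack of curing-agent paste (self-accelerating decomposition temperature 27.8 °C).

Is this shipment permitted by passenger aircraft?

With self-accelerating decomposition temperature 26 °C (≤ 50 °C), the blowing-agent compound falls in Class 4.1.
Oral LD50 180.7 mg/kg meets the Class 6.1 criterion (Toxic), so the insecticide concentrate is Class 6.1.
The curing-agent paste has self-accelerating decomposition temperature 27.8 °C, which is ≤ 50 °C, so it is Class 4.1 (Self-Reactive).
Total Class 4.1: (three 79.17 kg packs = 237.51 kg) + 237.5 kg = 475.01 kg.
475.01 kg is within the passenger aircraft limit of 500 kg for Class 4.1.
Class 6.1 quantity: two 4 g packs = 8 g.
8 g ≤ 10 g (passenger aircraft limit, Class 6.1) — within limit.
The segregation rule (Class 4.1 with Class 2.1) does not apply to Class 4.1 with Class 6.1.
Every hazard class is within its passenger aircraft limit and no segregation rule is violated.

Yes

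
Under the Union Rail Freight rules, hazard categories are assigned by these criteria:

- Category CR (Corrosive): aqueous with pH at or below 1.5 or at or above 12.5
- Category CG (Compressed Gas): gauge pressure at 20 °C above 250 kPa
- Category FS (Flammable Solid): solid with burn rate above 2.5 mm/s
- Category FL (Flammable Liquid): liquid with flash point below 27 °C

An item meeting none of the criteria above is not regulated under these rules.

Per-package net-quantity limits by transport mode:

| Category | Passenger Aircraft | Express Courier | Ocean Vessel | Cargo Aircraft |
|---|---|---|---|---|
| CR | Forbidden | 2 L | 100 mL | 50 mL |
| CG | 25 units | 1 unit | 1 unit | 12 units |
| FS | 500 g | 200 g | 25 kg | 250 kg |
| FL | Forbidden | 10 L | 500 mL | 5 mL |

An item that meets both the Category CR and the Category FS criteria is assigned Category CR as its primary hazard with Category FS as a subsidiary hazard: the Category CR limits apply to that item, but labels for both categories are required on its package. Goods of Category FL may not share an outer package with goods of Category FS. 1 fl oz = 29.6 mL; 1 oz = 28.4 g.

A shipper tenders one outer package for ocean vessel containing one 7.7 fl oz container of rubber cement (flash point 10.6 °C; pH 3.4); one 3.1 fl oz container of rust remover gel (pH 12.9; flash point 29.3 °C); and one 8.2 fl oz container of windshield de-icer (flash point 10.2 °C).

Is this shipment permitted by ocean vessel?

Flash point 10.6 °C meets the Category FL criterion (Flammable Liquid), so the rubber cement is Category FL.
With pH 12.9 (≥ 12.5), the rust remover gel falls in Category CR.
Windshield de-icer: flash point 10.2 °C < 27 °C → Category FL (Flammable Liquid).
Total Category FL: (one 7.7 fl oz container = 227.92 mL) + (one 8.2 fl oz container = 242.72 mL) = 470.64 mL.
470.64 mL ≤ 500 mL (ocean vessel limit, Category FL) — within limit.
Category CR quantity: one 3.1 fl oz container = 91.76 mL.
91.76 mL is within the ocean vessel limit of 100 mL for Category CR.
The segregation rule (Category FL with Category FS) does not apply to Category FL with Category CR.
Every hazard category is within its ocean vessel limit and no segregation rule is violated.

Yes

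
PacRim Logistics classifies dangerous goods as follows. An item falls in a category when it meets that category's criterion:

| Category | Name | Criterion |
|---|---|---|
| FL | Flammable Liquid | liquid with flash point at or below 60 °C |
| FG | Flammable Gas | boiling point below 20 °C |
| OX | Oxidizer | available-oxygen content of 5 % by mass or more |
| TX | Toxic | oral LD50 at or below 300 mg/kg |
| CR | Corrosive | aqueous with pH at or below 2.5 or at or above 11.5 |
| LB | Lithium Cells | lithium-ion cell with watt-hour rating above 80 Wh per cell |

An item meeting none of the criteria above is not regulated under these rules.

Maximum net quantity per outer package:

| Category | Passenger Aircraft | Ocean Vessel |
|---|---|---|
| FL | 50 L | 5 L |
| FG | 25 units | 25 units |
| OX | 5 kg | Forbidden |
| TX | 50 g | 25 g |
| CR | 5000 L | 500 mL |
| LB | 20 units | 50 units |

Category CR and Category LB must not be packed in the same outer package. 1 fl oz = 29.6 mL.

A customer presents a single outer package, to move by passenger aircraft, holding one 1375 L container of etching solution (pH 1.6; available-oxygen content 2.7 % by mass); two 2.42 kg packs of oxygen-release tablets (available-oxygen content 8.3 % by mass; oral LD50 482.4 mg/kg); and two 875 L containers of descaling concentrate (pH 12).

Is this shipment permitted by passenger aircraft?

pH 1.6 meets the Category CR criterion (Corrosive), so the etching solution is Category CR.
The oxygen-release tablets have available-oxygen content 8.3 % by mass, which is ≥ 5 % by mass, so they are Category OX (Oxidizer).
With pH 12 (≥ 11.5), the descaling concentrate falls in Category CR.
Category CR net quantity: 1375 L + (two 875 L containers = 1750 L) = 3125 L.
3125 L is within the passenger aircraft limit of 5000 L for Category CR.
Category OX quantity: two 2.42 kg packs = 4.84 kg.
That is within the Category OX passenger aircraft limit of 5 kg.
The segregation rule (Category CR with Category LB) does not apply to Category CR with Category OX.
Every hazard category is within its passenger aircraft limit and no segregation rule is violated.

Yes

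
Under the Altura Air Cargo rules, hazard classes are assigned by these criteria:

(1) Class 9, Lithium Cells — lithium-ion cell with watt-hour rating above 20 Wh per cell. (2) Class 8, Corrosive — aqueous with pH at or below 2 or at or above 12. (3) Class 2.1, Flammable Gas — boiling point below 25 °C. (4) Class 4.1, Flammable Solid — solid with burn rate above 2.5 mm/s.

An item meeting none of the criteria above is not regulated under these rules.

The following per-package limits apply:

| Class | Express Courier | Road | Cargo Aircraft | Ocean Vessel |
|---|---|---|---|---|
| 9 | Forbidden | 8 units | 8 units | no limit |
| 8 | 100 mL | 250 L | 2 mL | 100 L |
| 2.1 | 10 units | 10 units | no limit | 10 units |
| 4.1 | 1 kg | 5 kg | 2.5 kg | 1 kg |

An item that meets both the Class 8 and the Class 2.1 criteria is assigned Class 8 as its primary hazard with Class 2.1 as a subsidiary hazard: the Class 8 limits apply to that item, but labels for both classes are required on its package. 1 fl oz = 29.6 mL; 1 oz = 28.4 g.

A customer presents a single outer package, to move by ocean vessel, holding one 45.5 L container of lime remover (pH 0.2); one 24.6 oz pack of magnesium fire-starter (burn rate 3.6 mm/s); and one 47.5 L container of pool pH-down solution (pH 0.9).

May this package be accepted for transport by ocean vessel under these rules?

Yes

With pH 0.2 (≤ 2), the lime remover falls in Class 8.
Burn rate 3.6 mm/s meets the Class 4.1 criterion (Flammable Solid), so the magnesium fire-starter is Class 4.1.
Pool pH-down solution: pH 0.9 ≤ 2 → Class 8 (Corrosive).
Total Class 8: 45.5 L + 47.5 L = 93 L.
93 L is within the ocean vessel limit of 100 L for Class 8.
Class 4.1 quantity: one 24.6 oz pack = 698.64 g.
That is within the Class 4.1 ocean vessel limit of 1 kg.
Every hazard class is within its ocean vessel limit and no segregation rule is violated.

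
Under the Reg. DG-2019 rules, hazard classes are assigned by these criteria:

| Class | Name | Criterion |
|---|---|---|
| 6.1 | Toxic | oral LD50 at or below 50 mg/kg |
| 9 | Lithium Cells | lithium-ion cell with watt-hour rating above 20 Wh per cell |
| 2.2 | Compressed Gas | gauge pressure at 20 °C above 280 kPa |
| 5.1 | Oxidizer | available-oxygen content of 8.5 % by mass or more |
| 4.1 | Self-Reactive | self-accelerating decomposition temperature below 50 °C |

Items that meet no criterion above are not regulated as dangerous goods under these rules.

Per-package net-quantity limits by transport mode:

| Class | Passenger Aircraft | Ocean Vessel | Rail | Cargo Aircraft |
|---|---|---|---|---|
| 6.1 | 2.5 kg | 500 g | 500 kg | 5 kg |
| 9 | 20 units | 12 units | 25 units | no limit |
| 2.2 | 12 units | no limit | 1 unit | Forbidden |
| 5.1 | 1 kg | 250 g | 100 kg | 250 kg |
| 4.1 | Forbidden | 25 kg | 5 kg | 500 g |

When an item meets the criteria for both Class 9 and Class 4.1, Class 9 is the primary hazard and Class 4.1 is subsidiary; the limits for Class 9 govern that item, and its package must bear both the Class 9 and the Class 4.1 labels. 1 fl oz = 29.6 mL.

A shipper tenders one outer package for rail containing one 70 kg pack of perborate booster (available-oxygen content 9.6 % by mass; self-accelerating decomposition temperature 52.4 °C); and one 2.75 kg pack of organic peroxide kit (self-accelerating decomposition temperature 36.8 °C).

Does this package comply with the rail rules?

Yes

Perborate booster: available-oxygen content 9.6 % by mass ≥ 8.5 % by mass → Class 5.1 (Oxidizer).
Organic peroxide kit: self-accelerating decomposition temperature 36.8 °C < 50 °C → Class 4.1 (Self-Reactive).
Class 4.1 quantity: 2.75 kg.
2.75 kg is within the rail limit of 5 kg for Class 4.1.
Class 5.1 quantity: 70 kg.
That is within the Class 5.1 rail limit of 100 kg.
Every hazard class is within its rail limit and no segregation rule is violated.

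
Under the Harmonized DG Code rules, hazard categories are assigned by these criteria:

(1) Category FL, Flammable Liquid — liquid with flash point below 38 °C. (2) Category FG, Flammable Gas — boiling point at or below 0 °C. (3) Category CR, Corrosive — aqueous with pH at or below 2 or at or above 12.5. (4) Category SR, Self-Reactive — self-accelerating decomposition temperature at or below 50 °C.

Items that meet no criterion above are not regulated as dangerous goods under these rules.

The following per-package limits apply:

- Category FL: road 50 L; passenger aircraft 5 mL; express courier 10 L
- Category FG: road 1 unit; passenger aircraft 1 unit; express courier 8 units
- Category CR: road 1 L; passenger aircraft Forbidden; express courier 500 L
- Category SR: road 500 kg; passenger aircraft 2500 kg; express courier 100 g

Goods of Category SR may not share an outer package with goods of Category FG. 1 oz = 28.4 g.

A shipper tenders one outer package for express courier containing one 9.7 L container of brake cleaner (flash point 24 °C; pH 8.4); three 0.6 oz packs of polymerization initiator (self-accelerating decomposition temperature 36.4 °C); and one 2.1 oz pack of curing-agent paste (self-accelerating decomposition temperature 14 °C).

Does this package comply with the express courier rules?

Flash point 24 °C meets the Category FL criterion (Flammable Liquid), so the brake cleaner is Category FL.
The polymerization initiator has self-accelerating decomposition temperature 36.4 °C, which is ≤ 50 °C, so it is Category SR (Self-Reactive).
Self-accelerating decomposition temperature 14 °C meets the Category SR criterion (Self-Reactive), so the curing-agent paste is Category SR.
Total Category SR: (three 0.6 oz packs = 51.12 g) + (one 2.1 oz pack = 59.64 g) = 110.76 g.
110.76 g > 100 g (express courier limit, Category SR) — over the limit.
Category FL quantity: 9.7 L.
9.7 L ≤ 10 L (express courier limit, Category FL) — within limit.
The segregation rule (Category SR with Category FG) does not apply to Category SR with Category FL.

No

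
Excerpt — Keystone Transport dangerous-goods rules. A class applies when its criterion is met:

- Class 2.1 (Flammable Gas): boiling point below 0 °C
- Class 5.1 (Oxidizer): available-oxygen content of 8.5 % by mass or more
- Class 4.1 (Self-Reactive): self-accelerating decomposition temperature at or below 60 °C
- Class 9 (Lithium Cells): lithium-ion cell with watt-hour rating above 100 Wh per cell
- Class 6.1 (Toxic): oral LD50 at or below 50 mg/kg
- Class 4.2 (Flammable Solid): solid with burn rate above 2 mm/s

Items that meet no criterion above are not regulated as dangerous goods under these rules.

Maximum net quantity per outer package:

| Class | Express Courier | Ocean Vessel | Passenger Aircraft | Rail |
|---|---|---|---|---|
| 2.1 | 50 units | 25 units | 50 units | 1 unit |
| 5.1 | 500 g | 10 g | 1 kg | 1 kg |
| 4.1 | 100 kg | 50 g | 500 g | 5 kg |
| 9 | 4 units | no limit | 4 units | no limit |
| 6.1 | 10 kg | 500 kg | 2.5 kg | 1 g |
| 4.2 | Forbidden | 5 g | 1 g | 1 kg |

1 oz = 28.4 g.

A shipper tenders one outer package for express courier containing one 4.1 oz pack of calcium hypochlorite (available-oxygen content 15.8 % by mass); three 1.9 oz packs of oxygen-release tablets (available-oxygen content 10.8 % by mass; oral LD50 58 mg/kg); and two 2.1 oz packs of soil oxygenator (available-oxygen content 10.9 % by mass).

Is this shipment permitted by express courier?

Yes

With available-oxygen content 15.8 % by mass (≥ 8.5 % by mass), the calcium hypochlorite falls in Class 5.1.
The oxygen-release tablets have available-oxygen content 10.8 % by mass, which is ≥ 8.5 % by mass, so they are Class 5.1 (Oxidizer).
The soil oxygenator has available-oxygen content 10.9 % by mass, which is ≥ 8.5 % by mass, so it is Class 5.1 (Oxidizer).
Class 5.1 net quantity: (one 4.1 oz pack = 116.44 g) + (three 1.9 oz packs = 161.88 g) + (two 2.1 oz packs = 119.28 g) = 397.6 g.
That is within the Class 5.1 express courier limit of 500 g.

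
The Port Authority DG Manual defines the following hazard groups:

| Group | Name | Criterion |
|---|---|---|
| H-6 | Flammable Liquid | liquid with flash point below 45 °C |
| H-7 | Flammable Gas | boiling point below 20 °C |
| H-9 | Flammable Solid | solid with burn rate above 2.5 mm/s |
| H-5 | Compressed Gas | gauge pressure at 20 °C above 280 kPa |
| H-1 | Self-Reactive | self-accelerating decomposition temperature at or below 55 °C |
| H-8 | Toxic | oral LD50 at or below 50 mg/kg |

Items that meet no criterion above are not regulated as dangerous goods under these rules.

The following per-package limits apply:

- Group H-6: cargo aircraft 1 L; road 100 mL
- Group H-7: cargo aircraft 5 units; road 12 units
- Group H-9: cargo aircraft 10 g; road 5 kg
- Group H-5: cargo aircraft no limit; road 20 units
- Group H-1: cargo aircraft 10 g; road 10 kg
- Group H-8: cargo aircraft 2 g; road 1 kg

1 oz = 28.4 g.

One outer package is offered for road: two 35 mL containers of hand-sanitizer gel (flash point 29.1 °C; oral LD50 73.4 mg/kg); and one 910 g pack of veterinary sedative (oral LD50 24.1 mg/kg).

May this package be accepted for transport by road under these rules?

Yes

Hand-sanitizer gel: flash point 29.1 °C < 45 °C → Group H-6 (Flammable Liquid).
Oral LD50 24.1 mg/kg meets the Group H-8 criterion (Toxic), so the veterinary sedative is Group H-8.
Group H-8 quantity: 910 g.
910 g is within the road limit of 1 kg for Group H-8.
Group H-6 quantity: two 35 mL containers = 70 mL.
70 mL is within the road limit of 100 mL for Group H-6.
Every hazard group is within its road limit and no segregation rule is violated.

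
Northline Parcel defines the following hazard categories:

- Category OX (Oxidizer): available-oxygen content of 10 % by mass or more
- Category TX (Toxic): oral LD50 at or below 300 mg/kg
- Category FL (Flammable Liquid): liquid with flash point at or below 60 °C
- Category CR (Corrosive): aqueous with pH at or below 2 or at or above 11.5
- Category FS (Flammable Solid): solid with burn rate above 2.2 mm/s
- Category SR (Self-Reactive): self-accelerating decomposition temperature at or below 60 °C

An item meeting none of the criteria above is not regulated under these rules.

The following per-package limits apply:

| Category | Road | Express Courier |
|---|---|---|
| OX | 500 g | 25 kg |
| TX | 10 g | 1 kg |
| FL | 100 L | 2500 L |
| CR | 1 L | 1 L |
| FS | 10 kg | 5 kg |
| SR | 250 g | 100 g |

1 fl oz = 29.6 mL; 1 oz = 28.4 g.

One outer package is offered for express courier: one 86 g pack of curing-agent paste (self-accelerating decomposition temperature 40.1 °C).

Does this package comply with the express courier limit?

Yes

With self-accelerating decomposition temperature 40.1 °C (≤ 60 °C), the curing-agent paste falls in Category SR.
Category SR quantity: 86 g.
86 g ≤ 100 g (express courier limit, Category SR) — within limit.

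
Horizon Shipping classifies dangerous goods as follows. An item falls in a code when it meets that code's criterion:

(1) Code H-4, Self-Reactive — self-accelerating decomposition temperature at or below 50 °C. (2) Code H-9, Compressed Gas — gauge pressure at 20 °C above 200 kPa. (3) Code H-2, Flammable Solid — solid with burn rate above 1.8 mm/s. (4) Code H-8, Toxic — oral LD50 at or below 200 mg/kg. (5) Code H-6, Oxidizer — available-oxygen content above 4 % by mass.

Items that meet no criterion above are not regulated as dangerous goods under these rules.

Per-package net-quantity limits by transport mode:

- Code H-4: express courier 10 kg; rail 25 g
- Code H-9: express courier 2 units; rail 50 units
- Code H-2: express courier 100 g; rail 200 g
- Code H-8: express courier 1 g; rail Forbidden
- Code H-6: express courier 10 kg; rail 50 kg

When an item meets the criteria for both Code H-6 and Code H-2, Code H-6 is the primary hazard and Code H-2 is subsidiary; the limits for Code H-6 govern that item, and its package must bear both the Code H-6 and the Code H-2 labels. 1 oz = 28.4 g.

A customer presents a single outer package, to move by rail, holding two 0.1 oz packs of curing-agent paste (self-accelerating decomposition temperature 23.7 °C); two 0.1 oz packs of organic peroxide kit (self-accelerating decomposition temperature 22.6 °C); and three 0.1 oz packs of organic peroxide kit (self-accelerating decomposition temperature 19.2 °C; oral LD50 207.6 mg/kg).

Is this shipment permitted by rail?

Yes

With self-accelerating decomposition temperature 23.7 °C (≤ 50 °C), the curing-agent paste falls in Code H-4.
Self-accelerating decomposition temperature 22.6 °C meets the Code H-4 criterion (Self-Reactive), so the organic peroxide kit is Code H-4.
With self-accelerating decomposition temperature 19.2 °C (≤ 50 °C), the organic peroxide kit falls in Code H-4.
Total Code H-4: (two 0.1 oz packs = 5.68 g) + (two 0.1 oz packs = 5.68 g) + (three 0.1 oz packs = 8.52 g) = 19.88 g.
19.88 g ≤ 25 g (rail limit, Code H-4) — within limit.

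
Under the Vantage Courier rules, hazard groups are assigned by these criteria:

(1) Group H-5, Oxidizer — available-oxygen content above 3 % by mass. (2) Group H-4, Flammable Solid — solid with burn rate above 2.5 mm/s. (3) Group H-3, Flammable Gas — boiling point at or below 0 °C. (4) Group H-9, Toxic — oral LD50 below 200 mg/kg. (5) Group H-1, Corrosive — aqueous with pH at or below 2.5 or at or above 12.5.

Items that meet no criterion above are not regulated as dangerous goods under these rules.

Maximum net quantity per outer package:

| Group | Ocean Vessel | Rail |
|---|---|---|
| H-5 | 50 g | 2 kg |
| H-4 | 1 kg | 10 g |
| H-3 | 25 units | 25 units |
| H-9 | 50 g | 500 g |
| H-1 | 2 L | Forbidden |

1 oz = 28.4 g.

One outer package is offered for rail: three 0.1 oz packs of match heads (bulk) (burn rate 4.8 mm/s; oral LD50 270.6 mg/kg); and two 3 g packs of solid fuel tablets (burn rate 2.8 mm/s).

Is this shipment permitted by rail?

With burn rate 4.8 mm/s (> 2.5 mm/s), the match heads (bulk) fall in Group H-4.
With burn rate 2.8 mm/s (> 2.5 mm/s), the solid fuel tablets fall in Group H-4.
Group H-4 net quantity: (three 0.1 oz packs = 8.52 g) + (two 3 g packs = 6 g) = 14.52 g.
That exceeds the Group H-4 rail limit of 10 g.

No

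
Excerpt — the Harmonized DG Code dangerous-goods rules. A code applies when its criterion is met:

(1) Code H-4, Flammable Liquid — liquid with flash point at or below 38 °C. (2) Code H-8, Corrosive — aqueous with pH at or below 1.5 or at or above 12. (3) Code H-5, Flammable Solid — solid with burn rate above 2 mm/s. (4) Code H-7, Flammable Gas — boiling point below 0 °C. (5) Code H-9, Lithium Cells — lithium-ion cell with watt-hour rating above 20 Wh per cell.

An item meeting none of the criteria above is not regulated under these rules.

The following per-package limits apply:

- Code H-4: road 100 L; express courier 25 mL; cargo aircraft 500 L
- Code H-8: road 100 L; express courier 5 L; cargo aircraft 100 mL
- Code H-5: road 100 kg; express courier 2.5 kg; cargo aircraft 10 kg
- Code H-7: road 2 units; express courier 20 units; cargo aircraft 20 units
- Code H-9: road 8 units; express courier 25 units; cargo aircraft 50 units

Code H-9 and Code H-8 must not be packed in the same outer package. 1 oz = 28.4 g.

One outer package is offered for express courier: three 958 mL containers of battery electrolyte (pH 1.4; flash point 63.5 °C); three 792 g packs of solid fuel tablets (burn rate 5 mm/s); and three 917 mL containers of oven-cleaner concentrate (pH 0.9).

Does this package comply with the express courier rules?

No

Battery electrolyte: pH 1.4 ≤ 1.5 → Code H-8 (Corrosive).
The solid fuel tablets have burn rate 5 mm/s, which is > 2 mm/s, so they are Code H-5 (Flammable Solid).
With pH 0.9 (≤ 1.5), the oven-cleaner concentrate falls in Code H-8.
Total Code H-8: (three 958 mL containers = 2.874 L) + (three 917 mL containers = 2.751 L) = 5.625 L.
5.625 L > 5 L (express courier limit, Code H-8) — over the limit.
Code H-5 quantity: three 792 g packs = 2.376 kg.
That is within the Code H-5 express courier limit of 2.5 kg.
The segregation rule (Code H-9 with Code H-8) does not apply to Code H-8 with Code H-5.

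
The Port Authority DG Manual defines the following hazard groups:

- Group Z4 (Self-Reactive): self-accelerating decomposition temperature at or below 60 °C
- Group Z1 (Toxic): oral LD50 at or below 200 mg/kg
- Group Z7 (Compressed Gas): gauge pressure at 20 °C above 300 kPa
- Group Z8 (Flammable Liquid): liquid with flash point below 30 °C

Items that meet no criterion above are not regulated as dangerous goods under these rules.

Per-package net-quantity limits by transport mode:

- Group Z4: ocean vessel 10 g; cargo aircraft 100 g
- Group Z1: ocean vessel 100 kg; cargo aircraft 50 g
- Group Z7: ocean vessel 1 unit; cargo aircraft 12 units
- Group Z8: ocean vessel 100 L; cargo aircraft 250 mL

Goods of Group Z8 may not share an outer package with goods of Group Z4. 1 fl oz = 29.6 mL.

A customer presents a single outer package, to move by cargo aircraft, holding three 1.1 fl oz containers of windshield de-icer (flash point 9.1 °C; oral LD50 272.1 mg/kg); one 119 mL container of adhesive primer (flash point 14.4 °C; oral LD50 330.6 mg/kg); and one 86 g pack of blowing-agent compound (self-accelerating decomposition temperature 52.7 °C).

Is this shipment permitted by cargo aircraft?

With flash point 9.1 °C (< 30 °C), the windshield de-icer falls in Group Z8.
With flash point 14.4 °C (< 30 °C), the adhesive primer falls in Group Z8.
Self-accelerating decomposition temperature 52.7 °C meets the Group Z4 criterion (Self-Reactive), so the blowing-agent compound is Group Z4.
Group Z8 net quantity: (three 1.1 fl oz containers = 97.68 mL) + 119 mL = 216.68 mL.
216.68 mL ≤ 250 mL (cargo aircraft limit, Group Z8) — within limit.
Group Z4 quantity: 86 g.
86 g ≤ 100 g (cargo aircraft limit, Group Z4) — within limit.
Group Z8 and Group Z4 may not share an outer package.

No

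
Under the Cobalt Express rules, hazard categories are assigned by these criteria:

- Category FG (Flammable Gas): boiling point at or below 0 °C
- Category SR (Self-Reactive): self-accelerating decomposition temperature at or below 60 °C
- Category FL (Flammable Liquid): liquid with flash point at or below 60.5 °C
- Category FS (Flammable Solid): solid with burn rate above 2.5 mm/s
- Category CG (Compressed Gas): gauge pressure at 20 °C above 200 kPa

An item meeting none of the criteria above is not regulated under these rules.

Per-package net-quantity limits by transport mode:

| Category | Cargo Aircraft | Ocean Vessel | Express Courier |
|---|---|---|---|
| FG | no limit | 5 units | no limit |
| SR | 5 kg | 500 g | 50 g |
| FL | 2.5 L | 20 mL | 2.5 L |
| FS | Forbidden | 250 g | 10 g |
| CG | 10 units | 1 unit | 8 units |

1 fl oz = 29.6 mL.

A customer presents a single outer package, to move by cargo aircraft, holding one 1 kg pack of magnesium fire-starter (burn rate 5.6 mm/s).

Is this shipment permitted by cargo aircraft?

With burn rate 5.6 mm/s (> 2.5 mm/s), the magnesium fire-starter falls in Category FS.
Category FS quantity: 1 kg.
By cargo aircraft, Category FS is Forbidden regardless of quantity.

No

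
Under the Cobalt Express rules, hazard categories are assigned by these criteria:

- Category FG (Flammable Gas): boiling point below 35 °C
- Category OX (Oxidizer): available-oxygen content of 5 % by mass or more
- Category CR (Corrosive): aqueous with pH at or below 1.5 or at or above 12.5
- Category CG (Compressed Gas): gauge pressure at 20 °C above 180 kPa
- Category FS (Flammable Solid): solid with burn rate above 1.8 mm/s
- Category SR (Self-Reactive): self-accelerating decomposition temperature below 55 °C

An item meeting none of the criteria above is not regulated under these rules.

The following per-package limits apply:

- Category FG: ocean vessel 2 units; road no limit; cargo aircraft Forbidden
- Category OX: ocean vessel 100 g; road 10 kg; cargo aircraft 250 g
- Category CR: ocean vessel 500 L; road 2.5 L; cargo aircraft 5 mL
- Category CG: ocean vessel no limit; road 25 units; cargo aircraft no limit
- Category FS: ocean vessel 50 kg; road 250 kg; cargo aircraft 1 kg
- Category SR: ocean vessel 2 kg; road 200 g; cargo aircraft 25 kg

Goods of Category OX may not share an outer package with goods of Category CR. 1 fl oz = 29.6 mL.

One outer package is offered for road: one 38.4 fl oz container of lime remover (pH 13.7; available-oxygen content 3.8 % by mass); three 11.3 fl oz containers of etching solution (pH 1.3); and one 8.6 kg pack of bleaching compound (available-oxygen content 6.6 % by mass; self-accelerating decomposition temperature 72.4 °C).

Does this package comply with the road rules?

Lime remover: pH 13.7 ≥ 12.5 → Category CR (Corrosive).
pH 1.3 meets the Category CR criterion (Corrosive), so the etching solution is Category CR.
Bleaching compound: available-oxygen content 6.6 % by mass ≥ 5 % by mass → Category OX (Oxidizer).
Category OX quantity: 8.6 kg.
That is within the Category OX road limit of 10 kg.
Category CR net quantity: (one 38.4 fl oz container = 1136.64 mL) + (three 11.3 fl oz containers = 1003.44 mL) = 2140.08 mL.
2140.08 mL ≤ 2.5 L (road limit, Category CR) — within limit.
Category OX and Category CR may not share an outer package.

No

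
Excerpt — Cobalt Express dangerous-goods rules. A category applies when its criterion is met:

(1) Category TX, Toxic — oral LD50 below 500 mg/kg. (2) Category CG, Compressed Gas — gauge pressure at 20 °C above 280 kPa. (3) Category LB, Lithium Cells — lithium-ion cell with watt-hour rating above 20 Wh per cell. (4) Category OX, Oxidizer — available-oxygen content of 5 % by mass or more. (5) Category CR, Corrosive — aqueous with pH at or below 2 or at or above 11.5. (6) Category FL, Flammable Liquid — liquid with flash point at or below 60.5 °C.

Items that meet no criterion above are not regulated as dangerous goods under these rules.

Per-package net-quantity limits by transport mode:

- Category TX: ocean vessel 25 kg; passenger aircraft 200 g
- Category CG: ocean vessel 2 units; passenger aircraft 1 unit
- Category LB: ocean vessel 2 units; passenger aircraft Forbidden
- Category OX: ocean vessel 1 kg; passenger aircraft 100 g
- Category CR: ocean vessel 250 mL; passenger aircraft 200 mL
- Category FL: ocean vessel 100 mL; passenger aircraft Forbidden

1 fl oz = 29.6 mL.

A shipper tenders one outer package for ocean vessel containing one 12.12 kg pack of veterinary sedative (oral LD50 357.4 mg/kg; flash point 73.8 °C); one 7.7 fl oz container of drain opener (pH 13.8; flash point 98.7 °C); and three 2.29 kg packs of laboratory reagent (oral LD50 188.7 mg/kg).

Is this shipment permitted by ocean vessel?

Yes

The veterinary sedative has oral LD50 357.4 mg/kg, which is < 500 mg/kg, so it is Category TX (Toxic).
The drain opener has pH 13.8, which is ≥ 11.5, so it is Category CR (Corrosive).
With oral LD50 188.7 mg/kg (< 500 mg/kg), the laboratory reagent falls in Category TX.
Total Category TX: 12.12 kg + (three 2.29 kg packs = 6.87 kg) = 18.99 kg.
That is within the Category TX ocean vessel limit of 25 kg.
Category CR quantity: one 7.7 fl oz container = 227.92 mL.
227.92 mL ≤ 250 mL (ocean vessel limit, Category CR) — within limit.
Every hazard category is within its ocean vessel limit and no segregation rule is violated.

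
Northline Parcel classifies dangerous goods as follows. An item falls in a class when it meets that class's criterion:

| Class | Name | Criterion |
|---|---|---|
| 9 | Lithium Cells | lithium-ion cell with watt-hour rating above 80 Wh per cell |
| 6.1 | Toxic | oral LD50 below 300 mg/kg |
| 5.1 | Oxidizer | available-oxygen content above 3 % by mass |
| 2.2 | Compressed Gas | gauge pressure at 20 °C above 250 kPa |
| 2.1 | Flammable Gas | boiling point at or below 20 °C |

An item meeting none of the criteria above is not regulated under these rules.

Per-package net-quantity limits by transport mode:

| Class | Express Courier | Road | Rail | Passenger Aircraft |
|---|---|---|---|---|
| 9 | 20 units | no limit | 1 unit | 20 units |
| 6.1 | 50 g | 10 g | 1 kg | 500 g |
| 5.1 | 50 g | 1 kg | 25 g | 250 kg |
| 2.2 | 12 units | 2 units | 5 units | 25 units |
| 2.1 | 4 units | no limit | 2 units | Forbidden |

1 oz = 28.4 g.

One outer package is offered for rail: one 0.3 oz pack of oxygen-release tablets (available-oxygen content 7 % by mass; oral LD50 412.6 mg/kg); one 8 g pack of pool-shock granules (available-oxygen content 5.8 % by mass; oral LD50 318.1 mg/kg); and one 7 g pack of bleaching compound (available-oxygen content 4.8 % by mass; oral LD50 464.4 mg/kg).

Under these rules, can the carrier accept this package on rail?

Oxygen-release tablets: available-oxygen content 7 % by mass > 3 % by mass → Class 5.1 (Oxidizer).
The pool-shock granules have available-oxygen content 5.8 % by mass, which is > 3 % by mass, so they are Class 5.1 (Oxidizer).
Available-oxygen content 4.8 % by mass meets the Class 5.1 criterion (Oxidizer), so the bleaching compound is Class 5.1.
Class 5.1 net quantity: (one 0.3 oz pack = 8.52 g) + 8 g + 7 g = 23.52 g.
23.52 g is within the rail limit of 25 g for Class 5.1.

Yes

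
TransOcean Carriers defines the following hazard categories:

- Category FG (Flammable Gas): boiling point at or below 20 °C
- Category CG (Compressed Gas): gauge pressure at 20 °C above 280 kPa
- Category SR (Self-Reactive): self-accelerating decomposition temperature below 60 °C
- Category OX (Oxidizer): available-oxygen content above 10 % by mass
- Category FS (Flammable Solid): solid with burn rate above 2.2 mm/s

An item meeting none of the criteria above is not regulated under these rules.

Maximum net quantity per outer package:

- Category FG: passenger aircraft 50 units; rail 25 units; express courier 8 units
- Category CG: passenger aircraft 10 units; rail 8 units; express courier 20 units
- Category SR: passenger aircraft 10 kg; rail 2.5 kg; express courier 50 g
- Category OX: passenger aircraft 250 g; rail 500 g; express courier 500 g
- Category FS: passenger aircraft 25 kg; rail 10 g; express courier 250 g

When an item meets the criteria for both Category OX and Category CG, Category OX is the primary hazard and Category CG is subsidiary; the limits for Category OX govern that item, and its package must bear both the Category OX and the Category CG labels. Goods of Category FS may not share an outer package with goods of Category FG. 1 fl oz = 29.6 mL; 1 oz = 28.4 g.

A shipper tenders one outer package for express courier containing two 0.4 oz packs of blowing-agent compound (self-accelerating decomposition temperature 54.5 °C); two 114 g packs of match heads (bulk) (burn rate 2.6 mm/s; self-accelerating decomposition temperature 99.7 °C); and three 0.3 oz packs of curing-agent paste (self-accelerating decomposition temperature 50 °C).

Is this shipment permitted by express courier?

The blowing-agent compound has self-accelerating decomposition temperature 54.5 °C, which is < 60 °C, so it is Category SR (Self-Reactive).
With burn rate 2.6 mm/s (> 2.2 mm/s), the match heads (bulk) fall in Category FS.
Self-accelerating decomposition temperature 50 °C meets the Category SR criterion (Self-Reactive), so the curing-agent paste is Category SR.
Total Category SR: (two 0.4 oz packs = 22.72 g) + (three 0.3 oz packs = 25.56 g) = 48.28 g.
48.28 g is within the express courier limit of 50 g for Category SR.
Category FS quantity: two 114 g packs = 228 g.
228 g is within the express courier limit of 250 g for Category FS.
The segregation rule (Category FS with Category FG) does not apply to Category SR with Category FS.
Every hazard category is within its express courier limit and no segregation rule is violated.

Yes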